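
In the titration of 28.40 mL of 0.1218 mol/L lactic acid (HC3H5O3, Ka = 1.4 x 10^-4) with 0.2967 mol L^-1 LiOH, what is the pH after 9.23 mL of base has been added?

Initial n(HC3H5O3) = 0.1218 x 0.02840 = 0.003459 mol.
n(LiOH) added = 0.2967 x 0.009230 = 0.002739 mol, converting that many moles of HC3H5O3 to C3H5O3-.
Remaining n(HC3H5O3) = 0.0007206 mol; n(C3H5O3-) = 0.002739 mol.
By Henderson-Hasselbalch, pH = pKa + log([A^-]/[HA]) = 3.85 + log(0.002739/0.0007206) = 3.85 + (+0.58) = 4.43.

4.43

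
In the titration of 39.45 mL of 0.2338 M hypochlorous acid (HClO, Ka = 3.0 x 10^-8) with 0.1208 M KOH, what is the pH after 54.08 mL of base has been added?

Initial n(HClO) = 0.2338 x 0.03945 = 0.009223 mol.
n(KOH) added = 0.1208 x 0.05408 = 0.006533 mol, converting that many moles of HClO to ClO-.
Remaining n(HClO) = 0.002691 mol; n(ClO-) = 0.006533 mol.
By Henderson-Hasselbalch, pH = pKa + log([A^-]/[HA]) = 7.52 + log(0.006533/0.002691) = 7.52 + (+0.39) = 7.91.

7.91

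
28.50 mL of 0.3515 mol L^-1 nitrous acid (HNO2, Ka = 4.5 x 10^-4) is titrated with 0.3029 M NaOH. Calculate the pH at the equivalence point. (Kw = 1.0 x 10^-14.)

n(HNO2) = 0.3515 x 0.02850 = 0.01002 mol; V(NaOH) at equivalence = 0.01002/0.3029 = 0.03307 L.
At equivalence all the acid is converted to NO2-; total volume = 0.02850 + 0.03307 = 0.06157 L, so [NO2-] = 0.01002/0.06157 = 0.1627 M.
Kb = Kw/Ka = 1.0e-14 / 4.5 x 10^-4 = 2.22e-11.
[OH^-] = sqrt(Kb x [NO2-]) = sqrt(2.22e-11 x 0.1627) = 1.90e-6 M.
pOH = 5.72, so pH = 14.00 - 5.72 = 8.28.

8.28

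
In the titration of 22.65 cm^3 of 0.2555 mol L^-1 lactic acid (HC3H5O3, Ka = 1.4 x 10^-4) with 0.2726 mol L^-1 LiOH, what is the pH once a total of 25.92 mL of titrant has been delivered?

12.42

n(acid) = 0.2555 x 0.02265 = 0.005787 mol; n(LiOH) added = 0.2726 x 0.02592 = 0.007066 mol.
Base is in excess by 0.007066 - 0.005787 = 0.001279 mol in a total volume of 0.04857 L.
[OH^-] = 0.001279/0.04857 = 0.02633 M, so pOH = 1.58 and pH = 14.00 - 1.58 = 12.42.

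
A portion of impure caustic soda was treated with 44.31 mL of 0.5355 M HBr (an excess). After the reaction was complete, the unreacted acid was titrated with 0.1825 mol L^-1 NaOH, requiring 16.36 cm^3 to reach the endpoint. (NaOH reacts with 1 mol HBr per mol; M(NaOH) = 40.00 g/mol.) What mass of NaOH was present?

Total n(HBr) added = 0.5355 x 0.04431 = 0.02373 mol.
n(NaOH) used = 0.1825 x 0.01636 = 0.002986 mol, which equals the excess n(HBr).
So n(HBr) consumed by the sample = 0.02373 - 0.002986 = 0.02074 mol.
n(NaOH) = 0.02074 / 1 = 0.02074 mol.
mass = 0.02074 mol x 40.00 g/mol = 0.830 g.

0.830 g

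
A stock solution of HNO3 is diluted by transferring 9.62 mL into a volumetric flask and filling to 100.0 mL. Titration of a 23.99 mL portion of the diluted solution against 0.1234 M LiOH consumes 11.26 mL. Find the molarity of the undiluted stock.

0.602 M

n(LiOH) = 0.1234 x 0.01126 = 0.001389 mol.
n(HNO3) in the aliquot = 0.001389 mol.
[diluted HNO3] = 0.001389 / 0.02399 = 0.05792 M.
Dilution factor = 100.0/9.620 = 10.40, so [stock] = 0.05792 x 10.40 = 0.602 M.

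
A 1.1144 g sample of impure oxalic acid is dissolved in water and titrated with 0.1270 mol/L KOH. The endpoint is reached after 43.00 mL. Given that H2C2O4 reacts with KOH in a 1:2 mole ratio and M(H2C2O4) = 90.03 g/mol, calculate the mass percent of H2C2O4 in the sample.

n(KOH) = 0.1270 x 0.04300 = 0.005461 mol.
n(H2C2O4) = 0.005461 / 2 = 0.002731 mol.
mass of H2C2O4 = 0.002731 x 90.03 = 0.2458 g.
% purity = 0.2458 / 1.1144 x 100 = 22.1%.

22.1%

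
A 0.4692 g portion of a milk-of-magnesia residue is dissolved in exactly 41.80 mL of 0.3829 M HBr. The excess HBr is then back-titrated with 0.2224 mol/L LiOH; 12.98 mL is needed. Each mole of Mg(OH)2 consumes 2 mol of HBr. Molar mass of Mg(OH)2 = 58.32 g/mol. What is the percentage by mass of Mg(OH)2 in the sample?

81.5%

Total n(HBr) added = 0.3829 x 0.04180 = 0.01601 mol.
n(LiOH) used = 0.2224 x 0.01298 = 0.002887 mol, which equals the excess n(HBr).
So n(HBr) consumed by the sample = 0.01601 - 0.002887 = 0.01312 mol.
n(Mg(OH)2) = 0.01312 / 2 = 0.006559 mol.
mass Mg(OH)2 = 0.006559 x 58.32 = 0.3825 g, so %Mg(OH)2 = 0.3825/0.4692 x 100 = 81.5%.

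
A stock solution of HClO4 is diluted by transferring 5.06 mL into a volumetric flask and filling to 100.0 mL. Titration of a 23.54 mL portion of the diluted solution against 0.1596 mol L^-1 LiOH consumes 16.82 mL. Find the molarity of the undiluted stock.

n(LiOH) = 0.1596 x 0.01682 = 0.002684 mol.
n(HClO4) in the aliquot = 0.002684 mol.
[diluted HClO4] = 0.002684 / 0.02354 = 0.1140 M.
Dilution factor = 100.0/5.060 = 19.76, so [stock] = 0.1140 x 19.76 = 2.25 M.

2.25 M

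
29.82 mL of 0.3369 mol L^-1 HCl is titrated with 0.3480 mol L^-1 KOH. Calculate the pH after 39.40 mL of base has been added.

12.72

n(acid) = 0.3369 x 0.02982 = 0.01005 mol; n(KOH) added = 0.3480 x 0.03940 = 0.01371 mol.
Base is in excess by 0.01371 - 0.01005 = 0.003665 mol in a total volume of 0.06922 L.
[OH^-] = 0.003665/0.06922 = 0.05294 M, so pOH = 1.28 and pH = 14.00 - 1.28 = 12.72.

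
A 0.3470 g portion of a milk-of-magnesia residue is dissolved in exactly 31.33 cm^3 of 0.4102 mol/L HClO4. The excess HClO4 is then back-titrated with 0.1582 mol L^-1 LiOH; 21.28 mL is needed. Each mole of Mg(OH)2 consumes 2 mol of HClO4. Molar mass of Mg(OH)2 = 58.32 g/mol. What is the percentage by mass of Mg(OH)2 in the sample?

79.7%

Total n(HClO4) added = 0.4102 x 0.03133 = 0.01285 mol.
n(LiOH) used = 0.1582 x 0.02128 = 0.003366 mol, which equals the excess n(HClO4).
So n(HClO4) consumed by the sample = 0.01285 - 0.003366 = 0.009485 mol.
n(Mg(OH)2) = 0.009485 / 2 = 0.004743 mol.
mass Mg(OH)2 = 0.004743 x 58.32 = 0.2766 g, so %Mg(OH)2 = 0.2766/0.3470 x 100 = 79.7%.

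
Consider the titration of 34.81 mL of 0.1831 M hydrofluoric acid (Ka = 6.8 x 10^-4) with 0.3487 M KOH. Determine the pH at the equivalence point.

8.12

n(HF) = 0.1831 x 0.03481 = 0.006374 mol; V(KOH) at equivalence = 0.006374/0.3487 = 0.01828 L.
At equivalence all the acid is converted to F-; total volume = 0.03481 + 0.01828 = 0.05309 L, so [F-] = 0.006374/0.05309 = 0.1201 M.
Kb = Kw/Ka = 1.0e-14 / 6.8 x 10^-4 = 1.47e-11.
[OH^-] = sqrt(Kb x [F-]) = sqrt(1.47e-11 x 0.1201) = 1.33e-6 M.
pOH = 5.88, so pH = 14.00 - 5.88 = 8.12.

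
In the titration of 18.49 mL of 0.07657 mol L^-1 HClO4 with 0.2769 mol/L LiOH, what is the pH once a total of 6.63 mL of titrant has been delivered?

n(acid) = 0.07657 x 0.01849 = 0.001416 mol; n(LiOH) added = 0.2769 x 0.006630 = 0.001836 mol.
Base is in excess by 0.001836 - 0.001416 = 0.0004201 mol in a total volume of 0.02512 L.
[OH^-] = 0.0004201/0.02512 = 0.01672 M, so pOH = 1.78 and pH = 14.00 - 1.78 = 12.22.

12.22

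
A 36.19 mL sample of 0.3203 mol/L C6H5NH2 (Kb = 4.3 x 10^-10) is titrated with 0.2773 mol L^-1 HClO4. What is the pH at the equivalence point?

2.73

n(C6H5NH2) = 0.3203 x 0.03619 = 0.01159 mol; V(HClO4) at equivalence = 0.01159/0.2773 = 0.04180 L.
At equivalence the base is fully converted to C6H5NH3+; total volume = 0.07799 L, so [C6H5NH3+] = 0.01159/0.07799 = 0.1486 M.
Ka(C6H5NH3+) = Kw/Kb = 1.0e-14 / 4.3 x 10^-10 = 2.33e-5.
[H^+] = sqrt(Ka x [C6H5NH3+]) = sqrt(2.33e-5 x 0.1486) = 0.00186 M.
pH = -log(0.00186) = 2.73.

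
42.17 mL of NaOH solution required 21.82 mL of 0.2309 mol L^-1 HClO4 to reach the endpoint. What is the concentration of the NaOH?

n(HClO4) delivered = 0.2309 x 0.02182 = 0.005038 mol.
For a 1:1 reaction, n(NaOH) = 0.005038 mol.
[NaOH] = 0.005038 mol / 0.04217 L = 0.119 M.

0.119 M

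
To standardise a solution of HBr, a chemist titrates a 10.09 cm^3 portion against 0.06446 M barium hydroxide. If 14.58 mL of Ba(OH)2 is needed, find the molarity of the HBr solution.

0.186 M

n(Ba(OH)2) delivered = 0.06446 x 0.01458 = 0.0009398 mol.
The reaction is 2 HBr + 1 Ba(OH)2, so n(HBr) = 0.0009398 x 2/1 = 0.001880 mol.
[HBr] = 0.001880 mol / 0.01009 L = 0.186 M.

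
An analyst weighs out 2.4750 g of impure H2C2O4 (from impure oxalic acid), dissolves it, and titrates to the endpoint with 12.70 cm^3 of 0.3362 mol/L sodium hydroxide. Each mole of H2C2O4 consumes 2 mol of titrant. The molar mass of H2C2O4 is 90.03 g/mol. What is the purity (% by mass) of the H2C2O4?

7.77%

n(NaOH) = 0.3362 x 0.01270 = 0.004270 mol.
n(H2C2O4) = 0.004270 / 2 = 0.002135 mol.
mass of H2C2O4 = 0.002135 x 90.03 = 0.1922 g.
% purity = 0.1922 / 2.4750 x 100 = 7.77%.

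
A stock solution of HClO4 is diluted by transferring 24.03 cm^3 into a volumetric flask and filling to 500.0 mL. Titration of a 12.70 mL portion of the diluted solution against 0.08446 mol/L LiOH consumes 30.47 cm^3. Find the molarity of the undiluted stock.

4.22 M

n(LiOH) = 0.08446 x 0.03047 = 0.002573 mol.
n(HClO4) in the aliquot = 0.002573 mol.
[diluted HClO4] = 0.002573 / 0.01270 = 0.2026 M.
Dilution factor = 500.0/24.03 = 20.81, so [stock] = 0.2026 x 20.81 = 4.22 M.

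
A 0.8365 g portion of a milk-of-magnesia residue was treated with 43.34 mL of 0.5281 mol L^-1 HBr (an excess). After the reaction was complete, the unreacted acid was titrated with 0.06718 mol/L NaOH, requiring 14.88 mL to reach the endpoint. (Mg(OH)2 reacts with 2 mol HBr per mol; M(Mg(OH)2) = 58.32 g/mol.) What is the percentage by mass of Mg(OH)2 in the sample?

Total n(HBr) added = 0.5281 x 0.04334 = 0.02289 mol.
n(NaOH) used = 0.06718 x 0.01488 = 0.0009996 mol, which equals the excess n(HBr).
So n(HBr) consumed by the sample = 0.02289 - 0.0009996 = 0.02189 mol.
n(Mg(OH)2) = 0.02189 / 2 = 0.01094 mol.
mass Mg(OH)2 = 0.01094 x 58.32 = 0.6383 g, so %Mg(OH)2 = 0.6383/0.8365 x 100 = 76.3%.

76.3%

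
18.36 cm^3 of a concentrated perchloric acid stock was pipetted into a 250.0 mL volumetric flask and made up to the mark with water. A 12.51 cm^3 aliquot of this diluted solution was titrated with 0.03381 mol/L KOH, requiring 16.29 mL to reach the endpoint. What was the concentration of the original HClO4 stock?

0.599 M

n(KOH) = 0.03381 x 0.01629 = 0.0005508 mol.
n(HClO4) in the aliquot = 0.0005508 mol.
[diluted HClO4] = 0.0005508 / 0.01251 = 0.04403 M.
Dilution factor = 250.0/18.36 = 13.62, so [stock] = 0.04403 x 13.62 = 0.599 M.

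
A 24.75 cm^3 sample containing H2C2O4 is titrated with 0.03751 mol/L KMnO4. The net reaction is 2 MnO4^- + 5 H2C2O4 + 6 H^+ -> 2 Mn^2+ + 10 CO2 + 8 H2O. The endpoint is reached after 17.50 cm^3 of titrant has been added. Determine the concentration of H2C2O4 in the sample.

n(KMnO4) = 0.03751 x 0.01750 = 0.0006564 mol.
From the balanced equation, 2 mol KMnO4 reacts with 5 mol H2C2O4, so n(H2C2O4) = 0.0006564 x 5/2 = 0.001641 mol.
[H2C2O4] = 0.001641 / 0.02475 L = 0.0663 M.

0.0663 M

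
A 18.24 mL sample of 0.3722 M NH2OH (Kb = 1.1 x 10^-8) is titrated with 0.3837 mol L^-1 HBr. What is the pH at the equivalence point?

3.38

n(NH2OH) = 0.3722 x 0.01824 = 0.006789 mol; V(HBr) at equivalence = 0.006789/0.3837 = 0.01769 L.
At equivalence the base is fully converted to NH3OH+; total volume = 0.03593 L, so [NH3OH+] = 0.006789/0.03593 = 0.1889 M.
Ka(NH3OH+) = Kw/Kb = 1.0e-14 / 1.1 x 10^-8 = 9.09e-7.
[H^+] = sqrt(Ka x [NH3OH+]) = sqrt(9.09e-7 x 0.1889) = 0.000414 M.
pH = -log(0.000414) = 3.38.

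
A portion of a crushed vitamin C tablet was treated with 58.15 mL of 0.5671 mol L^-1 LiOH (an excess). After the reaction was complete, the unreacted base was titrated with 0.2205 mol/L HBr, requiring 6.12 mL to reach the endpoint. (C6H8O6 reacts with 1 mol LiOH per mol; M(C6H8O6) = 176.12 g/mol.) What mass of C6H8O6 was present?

5.57 g

Total n(LiOH) added = 0.5671 x 0.05815 = 0.03298 mol.
n(HBr) used = 0.2205 x 0.006120 = 0.001349 mol, which equals the excess n(LiOH).
So n(LiOH) consumed by the sample = 0.03298 - 0.001349 = 0.03163 mol.
n(C6H8O6) = 0.03163 / 1 = 0.03163 mol.
mass = 0.03163 mol x 176.12 g/mol = 5.57 g.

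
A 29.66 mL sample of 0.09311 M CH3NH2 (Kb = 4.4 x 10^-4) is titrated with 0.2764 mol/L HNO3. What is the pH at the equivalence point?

5.90

n(CH3NH2) = 0.09311 x 0.02966 = 0.002762 mol; V(HNO3) at equivalence = 0.002762/0.2764 = 0.009991 L.
At equivalence the base is fully converted to CH3NH3+; total volume = 0.03965 L, so [CH3NH3+] = 0.002762/0.03965 = 0.06965 M.
Ka(CH3NH3+) = Kw/Kb = 1.0e-14 / 4.4 x 10^-4 = 2.27e-11.
[H^+] = sqrt(Ka x [CH3NH3+]) = sqrt(2.27e-11 x 0.06965) = 1.26e-6 M.
pH = -log(1.26e-6) = 5.90.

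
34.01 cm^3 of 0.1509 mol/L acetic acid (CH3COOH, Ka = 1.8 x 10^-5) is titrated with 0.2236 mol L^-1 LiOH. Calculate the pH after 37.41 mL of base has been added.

n(acid) = 0.1509 x 0.03401 = 0.005132 mol; n(LiOH) added = 0.2236 x 0.03741 = 0.008365 mol.
Base is in excess by 0.008365 - 0.005132 = 0.003233 mol in a total volume of 0.07142 L.
[OH^-] = 0.003233/0.07142 = 0.04526 M, so pOH = 1.34 and pH = 14.00 - 1.34 = 12.66.

12.66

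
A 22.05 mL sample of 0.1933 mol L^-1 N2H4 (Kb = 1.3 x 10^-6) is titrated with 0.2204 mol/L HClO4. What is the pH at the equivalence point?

4.55

n(N2H4) = 0.1933 x 0.02205 = 0.004262 mol; V(HClO4) at equivalence = 0.004262/0.2204 = 0.01934 L.
At equivalence the base is fully converted to N2H5+; total volume = 0.04139 L, so [N2H5+] = 0.004262/0.04139 = 0.1030 M.
Ka(N2H5+) = Kw/Kb = 1.0e-14 / 1.3 x 10^-6 = 7.69e-9.
[H^+] = sqrt(Ka x [N2H5+]) = sqrt(7.69e-9 x 0.1030) = 2.81e-5 M.
pH = -log(2.81e-5) = 4.55.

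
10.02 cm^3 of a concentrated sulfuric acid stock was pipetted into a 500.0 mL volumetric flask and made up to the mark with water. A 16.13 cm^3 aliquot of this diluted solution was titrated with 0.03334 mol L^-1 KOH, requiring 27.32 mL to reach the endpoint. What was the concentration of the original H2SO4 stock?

n(KOH) = 0.03334 x 0.02732 = 0.0009108 mol.
n(H2SO4) in the aliquot = 0.0009108 x 1/2 = 0.0004554 mol.
[diluted H2SO4] = 0.0004554 / 0.01613 = 0.02823 M.
Dilution factor = 500.0/10.02 = 49.90, so [stock] = 0.02823 x 49.90 = 1.41 M.

1.41 M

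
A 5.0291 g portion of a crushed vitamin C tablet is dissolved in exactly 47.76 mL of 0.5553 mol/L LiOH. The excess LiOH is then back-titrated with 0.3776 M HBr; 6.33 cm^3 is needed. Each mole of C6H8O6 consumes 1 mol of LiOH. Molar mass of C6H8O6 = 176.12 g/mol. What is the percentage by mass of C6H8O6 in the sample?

Total n(LiOH) added = 0.5553 x 0.04776 = 0.02652 mol.
n(HBr) used = 0.3776 x 0.006330 = 0.002390 mol, which equals the excess n(LiOH).
So n(LiOH) consumed by the sample = 0.02652 - 0.002390 = 0.02413 mol.
n(C6H8O6) = 0.02413 / 1 = 0.02413 mol.
mass C6H8O6 = 0.02413 x 176.12 = 4.250 g, so %C6H8O6 = 4.250/5.0291 x 100 = 84.5%.

84.5%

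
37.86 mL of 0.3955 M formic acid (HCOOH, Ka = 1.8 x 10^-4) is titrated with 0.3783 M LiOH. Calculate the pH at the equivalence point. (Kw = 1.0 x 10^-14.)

8.52

n(HCOOH) = 0.3955 x 0.03786 = 0.01497 mol; V(LiOH) at equivalence = 0.01497/0.3783 = 0.03958 L.
At equivalence all the acid is converted to HCOO-; total volume = 0.03786 + 0.03958 = 0.07744 L, so [HCOO-] = 0.01497/0.07744 = 0.1934 M.
Kb = Kw/Ka = 1.0e-14 / 1.8 x 10^-4 = 5.56e-11.
[OH^-] = sqrt(Kb x [HCOO-]) = sqrt(5.56e-11 x 0.1934) = 3.28e-6 M.
pOH = 5.48, so pH = 14.00 - 5.48 = 8.52.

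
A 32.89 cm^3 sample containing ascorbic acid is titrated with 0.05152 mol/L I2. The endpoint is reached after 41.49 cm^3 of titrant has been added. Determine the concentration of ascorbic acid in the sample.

0.0650 M

n(I2) = 0.05152 x 0.04149 = 0.002138 mol.
From the balanced equation, 1 mol I2 reacts with 1 mol ascorbic acid, so n(ascorbic acid) = 0.002138 x 1/1 = 0.002138 mol.
[ascorbic acid] = 0.002138 / 0.03289 L = 0.0650 M.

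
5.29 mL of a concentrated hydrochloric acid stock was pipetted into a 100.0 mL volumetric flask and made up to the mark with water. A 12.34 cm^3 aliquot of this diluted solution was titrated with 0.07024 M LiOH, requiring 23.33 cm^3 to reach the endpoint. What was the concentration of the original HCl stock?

n(LiOH) = 0.07024 x 0.02333 = 0.001639 mol.
n(HCl) in the aliquot = 0.001639 mol.
[diluted HCl] = 0.001639 / 0.01234 = 0.1328 M.
Dilution factor = 100.0/5.290 = 18.90, so [stock] = 0.1328 x 18.90 = 2.51 M.

2.51 M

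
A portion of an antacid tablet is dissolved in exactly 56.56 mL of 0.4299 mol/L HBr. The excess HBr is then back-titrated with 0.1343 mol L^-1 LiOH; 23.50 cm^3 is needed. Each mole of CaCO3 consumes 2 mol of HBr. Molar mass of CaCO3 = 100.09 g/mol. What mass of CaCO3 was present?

1.06 g

Total n(HBr) added = 0.4299 x 0.05656 = 0.02432 mol.
n(LiOH) used = 0.1343 x 0.02350 = 0.003156 mol, which equals the excess n(HBr).
So n(HBr) consumed by the sample = 0.02432 - 0.003156 = 0.02116 mol.
n(CaCO3) = 0.02116 / 2 = 0.01058 mol.
mass = 0.01058 mol x 100.09 g/mol = 1.06 g.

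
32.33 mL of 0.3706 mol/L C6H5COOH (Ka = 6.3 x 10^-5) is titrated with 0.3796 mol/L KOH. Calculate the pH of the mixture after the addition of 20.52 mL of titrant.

Initial n(C6H5COOH) = 0.3706 x 0.03233 = 0.01198 mol.
n(KOH) added = 0.3796 x 0.02052 = 0.007789 mol, converting that many moles of C6H5COOH to C6H5COO-.
Remaining n(C6H5COOH) = 0.004192 mol; n(C6H5COO-) = 0.007789 mol.
By Henderson-Hasselbalch, pH = pKa + log([A^-]/[HA]) = 4.20 + log(0.007789/0.004192) = 4.20 + (+0.27) = 4.47.

4.47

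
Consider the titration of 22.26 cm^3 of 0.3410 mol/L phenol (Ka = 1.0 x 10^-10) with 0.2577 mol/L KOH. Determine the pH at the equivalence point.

n(C6H5OH) = 0.3410 x 0.02226 = 0.007591 mol; V(KOH) at equivalence = 0.007591/0.2577 = 0.02946 L.
At equivalence all the acid is converted to C6H5O-; total volume = 0.02226 + 0.02946 = 0.05172 L, so [C6H5O-] = 0.007591/0.05172 = 0.1468 M.
Kb = Kw/Ka = 1.0e-14 / 1.0 x 10^-10 = 0.000100.
[OH^-] = sqrt(Kb x [C6H5O-]) = sqrt(0.000100 x 0.1468) = 0.00383 M.
pOH = 2.42, so pH = 14.00 - 2.42 = 11.58.

11.58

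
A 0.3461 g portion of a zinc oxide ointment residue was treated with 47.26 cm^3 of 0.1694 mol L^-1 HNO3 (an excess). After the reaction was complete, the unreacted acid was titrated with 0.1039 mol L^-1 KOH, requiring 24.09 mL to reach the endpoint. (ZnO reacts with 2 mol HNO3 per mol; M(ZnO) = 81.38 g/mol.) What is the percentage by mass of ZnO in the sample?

64.7%

Total n(HNO3) added = 0.1694 x 0.04726 = 0.008006 mol.
n(KOH) used = 0.1039 x 0.02409 = 0.002503 mol, which equals the excess n(HNO3).
So n(HNO3) consumed by the sample = 0.008006 - 0.002503 = 0.005503 mol.
n(ZnO) = 0.005503 / 2 = 0.002751 mol.
mass ZnO = 0.002751 x 81.38 = 0.2239 g, so %ZnO = 0.2239/0.3461 x 100 = 64.7%.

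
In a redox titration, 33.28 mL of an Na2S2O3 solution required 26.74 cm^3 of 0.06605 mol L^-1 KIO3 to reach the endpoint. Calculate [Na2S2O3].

0.318 M

n(KIO3) = 0.06605 x 0.02674 = 0.001766 mol.
From the balanced equation, 1 mol KIO3 reacts with 6 mol Na2S2O3, so n(Na2S2O3) = 0.001766 x 6/1 = 0.01060 mol.
[Na2S2O3] = 0.01060 / 0.03328 L = 0.318 M.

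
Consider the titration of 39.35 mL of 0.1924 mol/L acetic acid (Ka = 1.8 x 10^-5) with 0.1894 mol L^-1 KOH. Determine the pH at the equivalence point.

8.86

n(CH3COOH) = 0.1924 x 0.03935 = 0.007571 mol; V(KOH) at equivalence = 0.007571/0.1894 = 0.03997 L.
At equivalence all the acid is converted to CH3COO-; total volume = 0.03935 + 0.03997 = 0.07932 L, so [CH3COO-] = 0.007571/0.07932 = 0.09544 M.
Kb = Kw/Ka = 1.0e-14 / 1.8 x 10^-5 = 5.56e-10.
[OH^-] = sqrt(Kb x [CH3COO-]) = sqrt(5.56e-10 x 0.09544) = 7.28e-6 M.
pOH = 5.14, so pH = 14.00 - 5.14 = 8.86.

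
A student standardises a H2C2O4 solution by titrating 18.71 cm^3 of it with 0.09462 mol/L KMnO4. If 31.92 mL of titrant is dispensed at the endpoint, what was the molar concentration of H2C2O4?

0.404 M

n(KMnO4) = 0.09462 x 0.03192 = 0.003020 mol.
From the balanced equation, 2 mol KMnO4 reacts with 5 mol H2C2O4, so n(H2C2O4) = 0.003020 x 5/2 = 0.007551 mol.
[H2C2O4] = 0.007551 / 0.01871 L = 0.404 M.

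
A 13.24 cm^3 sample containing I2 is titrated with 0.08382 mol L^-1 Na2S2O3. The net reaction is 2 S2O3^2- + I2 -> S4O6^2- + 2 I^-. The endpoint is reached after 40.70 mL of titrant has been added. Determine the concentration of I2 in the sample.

n(Na2S2O3) = 0.08382 x 0.04070 = 0.003411 mol.
From the balanced equation, 2 mol Na2S2O3 reacts with 1 mol I2, so n(I2) = 0.003411 x 1/2 = 0.001706 mol.
[I2] = 0.001706 / 0.01324 L = 0.129 M.

0.129 M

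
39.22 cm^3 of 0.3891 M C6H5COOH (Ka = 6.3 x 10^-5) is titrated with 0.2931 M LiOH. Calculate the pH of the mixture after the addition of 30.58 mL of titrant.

Initial n(C6H5COOH) = 0.3891 x 0.03922 = 0.01526 mol.
n(LiOH) added = 0.2931 x 0.03058 = 0.008963 mol, converting that many moles of C6H5COOH to C6H5COO-.
Remaining n(C6H5COOH) = 0.006298 mol; n(C6H5COO-) = 0.008963 mol.
By Henderson-Hasselbalch, pH = pKa + log([A^-]/[HA]) = 4.20 + log(0.008963/0.006298) = 4.20 + (+0.15) = 4.35.

4.35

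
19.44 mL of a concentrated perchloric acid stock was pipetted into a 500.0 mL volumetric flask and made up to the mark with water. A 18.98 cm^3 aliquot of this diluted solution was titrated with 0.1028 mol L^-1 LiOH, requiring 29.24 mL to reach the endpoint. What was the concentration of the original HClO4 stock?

n(LiOH) = 0.1028 x 0.02924 = 0.003006 mol.
n(HClO4) in the aliquot = 0.003006 mol.
[diluted HClO4] = 0.003006 / 0.01898 = 0.1584 M.
Dilution factor = 500.0/19.44 = 25.72, so [stock] = 0.1584 x 25.72 = 4.07 M.

4.07 M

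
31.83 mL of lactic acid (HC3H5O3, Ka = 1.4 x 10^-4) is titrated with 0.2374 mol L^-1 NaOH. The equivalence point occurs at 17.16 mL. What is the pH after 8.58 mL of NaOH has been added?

8.58 mL is exactly half the equivalence volume (17.16/2), i.e. the half-equivalence point.
There, n(HA) = n(A^-), so pH = pKa = -log(1.4 x 10^-4) = 3.85.

3.85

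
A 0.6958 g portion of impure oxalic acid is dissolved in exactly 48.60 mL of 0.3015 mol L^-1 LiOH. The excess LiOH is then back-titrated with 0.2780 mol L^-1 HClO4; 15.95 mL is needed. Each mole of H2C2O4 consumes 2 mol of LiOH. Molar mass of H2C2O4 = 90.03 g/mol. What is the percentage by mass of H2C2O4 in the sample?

66.1%

Total n(LiOH) added = 0.3015 x 0.04860 = 0.01465 mol.
n(HClO4) used = 0.2780 x 0.01595 = 0.004434 mol, which equals the excess n(LiOH).
So n(LiOH) consumed by the sample = 0.01465 - 0.004434 = 0.01022 mol.
n(H2C2O4) = 0.01022 / 2 = 0.005109 mol.
mass H2C2O4 = 0.005109 x 90.03 = 0.4600 g, so %H2C2O4 = 0.4600/0.6958 x 100 = 66.1%.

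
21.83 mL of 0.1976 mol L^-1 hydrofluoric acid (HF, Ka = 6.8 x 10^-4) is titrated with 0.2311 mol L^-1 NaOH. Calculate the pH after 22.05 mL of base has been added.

12.25

n(acid) = 0.1976 x 0.02183 = 0.004314 mol; n(NaOH) added = 0.2311 x 0.02205 = 0.005096 mol.
Base is in excess by 0.005096 - 0.004314 = 0.0007821 mol in a total volume of 0.04388 L.
[OH^-] = 0.0007821/0.04388 = 0.01782 M, so pOH = 1.75 and pH = 14.00 - 1.75 = 12.25.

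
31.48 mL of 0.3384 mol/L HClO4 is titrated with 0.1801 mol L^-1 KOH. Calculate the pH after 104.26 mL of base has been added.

12.78

n(acid) = 0.3384 x 0.03148 = 0.01065 mol; n(KOH) added = 0.1801 x 0.1043 = 0.01878 mol.
Base is in excess by 0.01878 - 0.01065 = 0.008124 mol in a total volume of 0.1357 L.
[OH^-] = 0.008124/0.1357 = 0.05985 M, so pOH = 1.22 and pH = 14.00 - 1.22 = 12.78.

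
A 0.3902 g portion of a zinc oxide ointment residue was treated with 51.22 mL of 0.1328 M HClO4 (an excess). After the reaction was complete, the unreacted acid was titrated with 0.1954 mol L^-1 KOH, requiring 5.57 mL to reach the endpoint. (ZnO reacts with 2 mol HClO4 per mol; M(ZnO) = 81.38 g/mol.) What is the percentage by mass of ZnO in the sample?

Total n(HClO4) added = 0.1328 x 0.05122 = 0.006802 mol.
n(KOH) used = 0.1954 x 0.005570 = 0.001088 mol, which equals the excess n(HClO4).
So n(HClO4) consumed by the sample = 0.006802 - 0.001088 = 0.005714 mol.
n(ZnO) = 0.005714 / 2 = 0.002857 mol.
mass ZnO = 0.002857 x 81.38 = 0.2325 g, so %ZnO = 0.2325/0.3902 x 100 = 59.6%.

59.6%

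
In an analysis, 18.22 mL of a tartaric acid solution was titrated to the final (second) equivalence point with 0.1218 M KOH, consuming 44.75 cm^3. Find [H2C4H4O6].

n(KOH) = 0.1218 x 0.04475 = 0.005451 mol.
At the final (second) equivalence point, 2 mol OH^- react per mol H2C4H4O6, so n(H2C4H4O6) = 0.005451 / 2 = 0.002725 mol.
[H2C4H4O6] = 0.002725 / 0.01822 L = 0.150 M.

0.150 M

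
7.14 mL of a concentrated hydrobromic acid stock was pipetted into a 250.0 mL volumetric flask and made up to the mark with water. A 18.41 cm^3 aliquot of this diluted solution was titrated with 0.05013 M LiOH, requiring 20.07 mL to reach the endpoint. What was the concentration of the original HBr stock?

n(LiOH) = 0.05013 x 0.02007 = 0.001006 mol.
n(HBr) in the aliquot = 0.001006 mol.
[diluted HBr] = 0.001006 / 0.01841 = 0.05465 M.
Dilution factor = 250.0/7.140 = 35.01, so [stock] = 0.05465 x 35.01 = 1.91 M.

1.91 M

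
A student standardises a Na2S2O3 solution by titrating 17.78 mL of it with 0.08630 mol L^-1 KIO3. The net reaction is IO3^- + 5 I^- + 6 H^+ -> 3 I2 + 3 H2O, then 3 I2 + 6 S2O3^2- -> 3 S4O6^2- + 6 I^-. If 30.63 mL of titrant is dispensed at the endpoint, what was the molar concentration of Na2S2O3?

0.892 M

n(KIO3) = 0.08630 x 0.03063 = 0.002643 mol.
From the balanced equation, 1 mol KIO3 reacts with 6 mol Na2S2O3, so n(Na2S2O3) = 0.002643 x 6/1 = 0.01586 mol.
[Na2S2O3] = 0.01586 / 0.01778 L = 0.892 M.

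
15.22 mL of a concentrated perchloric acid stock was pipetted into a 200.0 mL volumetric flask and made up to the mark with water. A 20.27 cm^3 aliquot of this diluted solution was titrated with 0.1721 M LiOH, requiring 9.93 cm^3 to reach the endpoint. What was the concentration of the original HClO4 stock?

1.11 M

n(LiOH) = 0.1721 x 0.009930 = 0.001709 mol.
n(HClO4) in the aliquot = 0.001709 mol.
[diluted HClO4] = 0.001709 / 0.02027 = 0.08431 M.
Dilution factor = 200.0/15.22 = 13.14, so [stock] = 0.08431 x 13.14 = 1.11 M.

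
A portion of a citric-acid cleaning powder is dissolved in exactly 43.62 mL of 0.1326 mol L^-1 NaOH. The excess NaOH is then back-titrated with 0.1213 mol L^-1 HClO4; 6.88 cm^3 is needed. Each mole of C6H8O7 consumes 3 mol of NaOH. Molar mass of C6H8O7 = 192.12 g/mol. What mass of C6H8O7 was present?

0.317 g

Total n(NaOH) added = 0.1326 x 0.04362 = 0.005784 mol.
n(HClO4) used = 0.1213 x 0.006880 = 0.0008345 mol, which equals the excess n(NaOH).
So n(NaOH) consumed by the sample = 0.005784 - 0.0008345 = 0.004949 mol.
n(C6H8O7) = 0.004949 / 3 = 0.001650 mol.
mass = 0.001650 mol x 192.12 g/mol = 0.317 g.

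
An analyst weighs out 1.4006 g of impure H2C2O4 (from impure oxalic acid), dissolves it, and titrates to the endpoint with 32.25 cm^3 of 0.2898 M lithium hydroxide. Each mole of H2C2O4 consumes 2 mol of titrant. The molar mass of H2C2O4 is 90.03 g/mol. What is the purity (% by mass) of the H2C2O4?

n(LiOH) = 0.2898 x 0.03225 = 0.009346 mol.
n(H2C2O4) = 0.009346 / 2 = 0.004673 mol.
mass of H2C2O4 = 0.004673 x 90.03 = 0.4207 g.
% purity = 0.4207 / 1.4006 x 100 = 30.0%.

30.0%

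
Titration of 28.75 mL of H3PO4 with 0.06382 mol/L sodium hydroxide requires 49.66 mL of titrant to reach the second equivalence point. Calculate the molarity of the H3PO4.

0.0551 M

n(NaOH) = 0.06382 x 0.04966 = 0.003169 mol.
At the second equivalence point, 2 mol OH^- react per mol H3PO4, so n(H3PO4) = 0.003169 / 2 = 0.001585 mol.
[H3PO4] = 0.001585 / 0.02875 L = 0.0551 M.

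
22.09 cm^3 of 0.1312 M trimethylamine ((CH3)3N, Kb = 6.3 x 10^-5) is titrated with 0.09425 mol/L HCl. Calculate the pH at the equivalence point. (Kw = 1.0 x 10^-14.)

n((CH3)3N) = 0.1312 x 0.02209 = 0.002898 mol; V(HCl) at equivalence = 0.002898/0.09425 = 0.03075 L.
At equivalence the base is fully converted to (CH3)3NH+; total volume = 0.05284 L, so [(CH3)3NH+] = 0.002898/0.05284 = 0.05485 M.
Ka((CH3)3NH+) = Kw/Kb = 1.0e-14 / 6.3 x 10^-5 = 1.59e-10.
[H^+] = sqrt(Ka x [(CH3)3NH+]) = sqrt(1.59e-10 x 0.05485) = 2.95e-6 M.
pH = -log(2.95e-6) = 5.53.

5.53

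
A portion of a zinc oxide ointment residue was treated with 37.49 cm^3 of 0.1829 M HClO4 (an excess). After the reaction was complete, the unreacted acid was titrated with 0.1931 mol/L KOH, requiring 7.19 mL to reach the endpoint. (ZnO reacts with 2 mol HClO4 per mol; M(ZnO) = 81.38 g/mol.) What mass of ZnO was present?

0.223 g

Total n(HClO4) added = 0.1829 x 0.03749 = 0.006857 mol.
n(KOH) used = 0.1931 x 0.007190 = 0.001388 mol, which equals the excess n(HClO4).
So n(HClO4) consumed by the sample = 0.006857 - 0.001388 = 0.005469 mol.
n(ZnO) = 0.005469 / 2 = 0.002734 mol.
mass = 0.002734 mol x 81.38 g/mol = 0.223 g.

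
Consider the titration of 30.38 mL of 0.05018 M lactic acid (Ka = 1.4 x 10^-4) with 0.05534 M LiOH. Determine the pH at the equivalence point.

8.14

n(HC3H5O3) = 0.05018 x 0.03038 = 0.001524 mol; V(LiOH) at equivalence = 0.001524/0.05534 = 0.02755 L.
At equivalence all the acid is converted to C3H5O3-; total volume = 0.03038 + 0.02755 = 0.05793 L, so [C3H5O3-] = 0.001524/0.05793 = 0.02632 M.
Kb = Kw/Ka = 1.0e-14 / 1.4 x 10^-4 = 7.14e-11.
[OH^-] = sqrt(Kb x [C3H5O3-]) = sqrt(7.14e-11 x 0.02632) = 1.37e-6 M.
pOH = 5.86, so pH = 14.00 - 5.86 = 8.14.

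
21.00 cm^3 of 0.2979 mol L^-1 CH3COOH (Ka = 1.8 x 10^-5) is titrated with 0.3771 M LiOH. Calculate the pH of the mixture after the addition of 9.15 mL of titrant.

4.83

Initial n(CH3COOH) = 0.2979 x 0.02100 = 0.006256 mol.
n(LiOH) added = 0.3771 x 0.009150 = 0.003450 mol, converting that many moles of CH3COOH to CH3COO-.
Remaining n(CH3COOH) = 0.002805 mol; n(CH3COO-) = 0.003450 mol.
By Henderson-Hasselbalch, pH = pKa + log([A^-]/[HA]) = 4.74 + log(0.003450/0.002805) = 4.74 + (+0.09) = 4.83.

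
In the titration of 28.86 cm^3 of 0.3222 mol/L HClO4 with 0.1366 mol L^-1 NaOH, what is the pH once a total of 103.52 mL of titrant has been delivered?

12.56

n(acid) = 0.3222 x 0.02886 = 0.009299 mol; n(NaOH) added = 0.1366 x 0.1035 = 0.01414 mol.
Base is in excess by 0.01414 - 0.009299 = 0.004842 mol in a total volume of 0.1324 L.
[OH^-] = 0.004842/0.1324 = 0.03658 M, so pOH = 1.44 and pH = 14.00 - 1.44 = 12.56.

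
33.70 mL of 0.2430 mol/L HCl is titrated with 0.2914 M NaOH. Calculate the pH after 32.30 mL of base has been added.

n(acid) = 0.2430 x 0.03370 = 0.008189 mol; n(NaOH) added = 0.2914 x 0.03230 = 0.009412 mol.
Base is in excess by 0.009412 - 0.008189 = 0.001223 mol in a total volume of 0.06600 L.
[OH^-] = 0.001223/0.06600 = 0.01853 M, so pOH = 1.73 and pH = 14.00 - 1.73 = 12.27.

12.27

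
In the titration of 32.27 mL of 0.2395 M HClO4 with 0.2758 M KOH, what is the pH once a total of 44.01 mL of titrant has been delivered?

n(acid) = 0.2395 x 0.03227 = 0.007729 mol; n(KOH) added = 0.2758 x 0.04401 = 0.01214 mol.
Base is in excess by 0.01214 - 0.007729 = 0.004409 mol in a total volume of 0.07628 L.
[OH^-] = 0.004409/0.07628 = 0.05780 M, so pOH = 1.24 and pH = 14.00 - 1.24 = 12.76.

12.76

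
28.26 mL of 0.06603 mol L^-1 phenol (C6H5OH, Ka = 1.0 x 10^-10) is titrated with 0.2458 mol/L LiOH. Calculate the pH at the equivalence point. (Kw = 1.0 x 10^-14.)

n(C6H5OH) = 0.06603 x 0.02826 = 0.001866 mol; V(LiOH) at equivalence = 0.001866/0.2458 = 0.007592 L.
At equivalence all the acid is converted to C6H5O-; total volume = 0.02826 + 0.007592 = 0.03585 L, so [C6H5O-] = 0.001866/0.03585 = 0.05205 M.
Kb = Kw/Ka = 1.0e-14 / 1.0 x 10^-10 = 0.000100.
[OH^-] = sqrt(Kb x [C6H5O-]) = sqrt(0.000100 x 0.05205) = 0.00228 M.
pOH = 2.64, so pH = 14.00 - 2.64 = 11.36.

11.36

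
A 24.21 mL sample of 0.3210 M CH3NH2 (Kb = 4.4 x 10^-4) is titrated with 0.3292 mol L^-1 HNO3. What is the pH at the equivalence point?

n(CH3NH2) = 0.3210 x 0.02421 = 0.007771 mol; V(HNO3) at equivalence = 0.007771/0.3292 = 0.02361 L.
At equivalence the base is fully converted to CH3NH3+; total volume = 0.04782 L, so [CH3NH3+] = 0.007771/0.04782 = 0.1625 M.
Ka(CH3NH3+) = Kw/Kb = 1.0e-14 / 4.4 x 10^-4 = 2.27e-11.
[H^+] = sqrt(Ka x [CH3NH3+]) = sqrt(2.27e-11 x 0.1625) = 1.92e-6 M.
pH = -log(1.92e-6) = 5.72.

5.72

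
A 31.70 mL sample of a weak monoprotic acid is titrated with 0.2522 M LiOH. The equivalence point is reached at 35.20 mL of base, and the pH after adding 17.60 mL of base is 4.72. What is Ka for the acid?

1.9 x 10^-5

17.60 mL is half of the equivalence volume, so this is the half-equivalence point where [HA] = [A^-].
At half-equivalence pH = pKa, so pKa = 4.72.
Ka = 10^(-4.72) = 1.9 x 10^-5.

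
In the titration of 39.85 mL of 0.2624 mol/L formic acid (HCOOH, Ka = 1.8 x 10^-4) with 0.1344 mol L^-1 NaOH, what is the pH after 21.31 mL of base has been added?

Initial n(HCOOH) = 0.2624 x 0.03985 = 0.01046 mol.
n(NaOH) added = 0.1344 x 0.02131 = 0.002864 mol, converting that many moles of HCOOH to HCOO-.
Remaining n(HCOOH) = 0.007593 mol; n(HCOO-) = 0.002864 mol.
By Henderson-Hasselbalch, pH = pKa + log([A^-]/[HA]) = 3.74 + log(0.002864/0.007593) = 3.74 + (-0.42) = 3.32.

3.32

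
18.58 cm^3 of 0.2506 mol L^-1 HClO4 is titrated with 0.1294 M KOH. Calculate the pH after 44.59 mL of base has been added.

12.25

n(acid) = 0.2506 x 0.01858 = 0.004656 mol; n(KOH) added = 0.1294 x 0.04459 = 0.005770 mol.
Base is in excess by 0.005770 - 0.004656 = 0.001114 mol in a total volume of 0.06317 L.
[OH^-] = 0.001114/0.06317 = 0.01763 M, so pOH = 1.75 and pH = 14.00 - 1.75 = 12.25.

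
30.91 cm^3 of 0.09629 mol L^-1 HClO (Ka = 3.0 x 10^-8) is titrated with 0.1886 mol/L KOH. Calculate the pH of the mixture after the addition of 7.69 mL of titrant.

7.50

Initial n(HClO) = 0.09629 x 0.03091 = 0.002976 mol.
n(KOH) added = 0.1886 x 0.007690 = 0.001450 mol, converting that many moles of HClO to ClO-.
Remaining n(HClO) = 0.001526 mol; n(ClO-) = 0.001450 mol.
By Henderson-Hasselbalch, pH = pKa + log([A^-]/[HA]) = 7.52 + log(0.001450/0.001526) = 7.52 + (-0.02) = 7.50.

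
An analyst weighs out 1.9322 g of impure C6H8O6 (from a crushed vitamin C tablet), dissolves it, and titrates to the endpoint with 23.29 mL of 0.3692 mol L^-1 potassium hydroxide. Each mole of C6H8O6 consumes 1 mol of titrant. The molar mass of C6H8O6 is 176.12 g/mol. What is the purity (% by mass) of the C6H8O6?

n(KOH) = 0.3692 x 0.02329 = 0.008599 mol.
n(C6H8O6) = 0.008599 / 1 = 0.008599 mol.
mass of C6H8O6 = 0.008599 x 176.12 = 1.514 g.
% purity = 1.514 / 1.9322 x 100 = 78.4%.

78.4%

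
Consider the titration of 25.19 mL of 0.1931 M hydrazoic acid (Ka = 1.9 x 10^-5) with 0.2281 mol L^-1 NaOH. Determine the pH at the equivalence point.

n(HN3) = 0.1931 x 0.02519 = 0.004864 mol; V(NaOH) at equivalence = 0.004864/0.2281 = 0.02132 L.
At equivalence all the acid is converted to N3-; total volume = 0.02519 + 0.02132 = 0.04651 L, so [N3-] = 0.004864/0.04651 = 0.1046 M.
Kb = Kw/Ka = 1.0e-14 / 1.9 x 10^-5 = 5.26e-10.
[OH^-] = sqrt(Kb x [N3-]) = sqrt(5.26e-10 x 0.1046) = 7.42e-6 M.
pOH = 5.13, so pH = 14.00 - 5.13 = 8.87.

8.87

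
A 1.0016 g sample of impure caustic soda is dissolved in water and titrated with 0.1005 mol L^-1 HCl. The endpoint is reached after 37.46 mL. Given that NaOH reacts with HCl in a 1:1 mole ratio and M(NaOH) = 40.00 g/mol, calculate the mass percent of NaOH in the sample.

15.0%

n(HCl) = 0.1005 x 0.03746 = 0.003765 mol.
n(NaOH) = 0.003765 / 1 = 0.003765 mol.
mass of NaOH = 0.003765 x 40.00 = 0.1506 g.
% purity = 0.1506 / 1.0016 x 100 = 15.0%.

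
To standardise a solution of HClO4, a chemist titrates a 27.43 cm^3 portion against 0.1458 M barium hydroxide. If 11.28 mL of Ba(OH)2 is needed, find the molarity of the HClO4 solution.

0.120 M

n(Ba(OH)2) delivered = 0.1458 x 0.01128 = 0.001645 mol.
The reaction is 2 HClO4 + 1 Ba(OH)2, so n(HClO4) = 0.001645 x 2/1 = 0.003289 mol.
[HClO4] = 0.003289 mol / 0.02743 L = 0.120 M.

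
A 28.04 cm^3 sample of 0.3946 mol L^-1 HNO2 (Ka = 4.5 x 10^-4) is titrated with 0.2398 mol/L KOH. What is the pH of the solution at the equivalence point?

n(HNO2) = 0.3946 x 0.02804 = 0.01106 mol; V(KOH) at equivalence = 0.01106/0.2398 = 0.04614 L.
At equivalence all the acid is converted to NO2-; total volume = 0.02804 + 0.04614 = 0.07418 L, so [NO2-] = 0.01106/0.07418 = 0.1492 M.
Kb = Kw/Ka = 1.0e-14 / 4.5 x 10^-4 = 2.22e-11.
[OH^-] = sqrt(Kb x [NO2-]) = sqrt(2.22e-11 x 0.1492) = 1.82e-6 M.
pOH = 5.74, so pH = 14.00 - 5.74 = 8.26.

8.26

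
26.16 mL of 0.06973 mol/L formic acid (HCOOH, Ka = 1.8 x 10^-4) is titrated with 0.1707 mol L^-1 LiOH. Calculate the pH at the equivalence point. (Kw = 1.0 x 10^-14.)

8.22

n(HCOOH) = 0.06973 x 0.02616 = 0.001824 mol; V(LiOH) at equivalence = 0.001824/0.1707 = 0.01069 L.
At equivalence all the acid is converted to HCOO-; total volume = 0.02616 + 0.01069 = 0.03685 L, so [HCOO-] = 0.001824/0.03685 = 0.04951 M.
Kb = Kw/Ka = 1.0e-14 / 1.8 x 10^-4 = 5.56e-11.
[OH^-] = sqrt(Kb x [HCOO-]) = sqrt(5.56e-11 x 0.04951) = 1.66e-6 M.
pOH = 5.78, so pH = 14.00 - 5.78 = 8.22.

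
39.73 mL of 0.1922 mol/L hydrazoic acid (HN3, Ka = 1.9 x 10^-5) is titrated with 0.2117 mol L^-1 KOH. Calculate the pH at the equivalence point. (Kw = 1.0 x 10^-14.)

8.86

n(HN3) = 0.1922 x 0.03973 = 0.007636 mol; V(KOH) at equivalence = 0.007636/0.2117 = 0.03607 L.
At equivalence all the acid is converted to N3-; total volume = 0.03973 + 0.03607 = 0.07580 L, so [N3-] = 0.007636/0.07580 = 0.1007 M.
Kb = Kw/Ka = 1.0e-14 / 1.9 x 10^-5 = 5.26e-10.
[OH^-] = sqrt(Kb x [N3-]) = sqrt(5.26e-10 x 0.1007) = 7.28e-6 M.
pOH = 5.14, so pH = 14.00 - 5.14 = 8.86.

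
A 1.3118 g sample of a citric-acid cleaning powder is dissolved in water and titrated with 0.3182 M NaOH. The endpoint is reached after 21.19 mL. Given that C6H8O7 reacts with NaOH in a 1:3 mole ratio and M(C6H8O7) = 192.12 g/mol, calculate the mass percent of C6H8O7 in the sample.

n(NaOH) = 0.3182 x 0.02119 = 0.006743 mol.
n(C6H8O7) = 0.006743 / 3 = 0.002248 mol.
mass of C6H8O7 = 0.002248 x 192.12 = 0.4318 g.
% purity = 0.4318 / 1.3118 x 100 = 32.9%.

32.9%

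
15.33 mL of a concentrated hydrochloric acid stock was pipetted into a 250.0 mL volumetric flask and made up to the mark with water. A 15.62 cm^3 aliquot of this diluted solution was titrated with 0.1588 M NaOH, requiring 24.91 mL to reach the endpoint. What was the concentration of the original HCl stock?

n(NaOH) = 0.1588 x 0.02491 = 0.003956 mol.
n(HCl) in the aliquot = 0.003956 mol.
[diluted HCl] = 0.003956 / 0.01562 = 0.2532 M.
Dilution factor = 250.0/15.33 = 16.31, so [stock] = 0.2532 x 16.31 = 4.13 M.

4.13 M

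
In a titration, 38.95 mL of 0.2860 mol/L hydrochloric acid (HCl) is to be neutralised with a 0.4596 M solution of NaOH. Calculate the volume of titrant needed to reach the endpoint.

n(HCl) = 0.2860 mol/L x 0.03895 L = 0.01114 mol.
At equivalence n(NaOH) = n(HCl) = 0.01114 mol.
V(NaOH) = 0.01114 / 0.4596 = 0.02424 L = 24.2 mL.

24.2 mL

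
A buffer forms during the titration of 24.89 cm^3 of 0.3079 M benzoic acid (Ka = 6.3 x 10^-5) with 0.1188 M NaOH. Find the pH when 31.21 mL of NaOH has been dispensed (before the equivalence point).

Initial n(C6H5COOH) = 0.3079 x 0.02489 = 0.007664 mol.
n(NaOH) added = 0.1188 x 0.03121 = 0.003708 mol, converting that many moles of C6H5COOH to C6H5COO-.
Remaining n(C6H5COOH) = 0.003956 mol; n(C6H5COO-) = 0.003708 mol.
By Henderson-Hasselbalch, pH = pKa + log([A^-]/[HA]) = 4.20 + log(0.003708/0.003956) = 4.20 + (-0.03) = 4.17.

4.17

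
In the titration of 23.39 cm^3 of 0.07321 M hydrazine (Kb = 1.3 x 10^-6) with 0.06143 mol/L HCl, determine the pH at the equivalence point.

4.80

n(N2H4) = 0.07321 x 0.02339 = 0.001712 mol; V(HCl) at equivalence = 0.001712/0.06143 = 0.02788 L.
At equivalence the base is fully converted to N2H5+; total volume = 0.05127 L, so [N2H5+] = 0.001712/0.05127 = 0.03340 M.
Ka(N2H5+) = Kw/Kb = 1.0e-14 / 1.3 x 10^-6 = 7.69e-9.
[H^+] = sqrt(Ka x [N2H5+]) = sqrt(7.69e-9 x 0.03340) = 1.60e-5 M.
pH = -log(1.60e-5) = 4.80.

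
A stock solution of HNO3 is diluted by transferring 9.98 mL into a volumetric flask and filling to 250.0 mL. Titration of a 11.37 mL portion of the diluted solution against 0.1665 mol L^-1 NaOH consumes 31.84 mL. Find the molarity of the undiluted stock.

11.7 M

n(NaOH) = 0.1665 x 0.03184 = 0.005301 mol.
n(HNO3) in the aliquot = 0.005301 mol.
[diluted HNO3] = 0.005301 / 0.01137 = 0.4663 M.
Dilution factor = 250.0/9.980 = 25.05, so [stock] = 0.4663 x 25.05 = 11.7 M.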